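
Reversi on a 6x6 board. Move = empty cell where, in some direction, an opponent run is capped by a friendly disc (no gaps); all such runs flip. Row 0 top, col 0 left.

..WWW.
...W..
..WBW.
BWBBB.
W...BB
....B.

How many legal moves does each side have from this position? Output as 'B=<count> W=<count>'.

-- B to move --
(0,1): no bracket -> illegal
(0,5): no bracket -> illegal
(1,1): flips 1 -> legal
(1,2): flips 1 -> legal
(1,4): flips 1 -> legal
(1,5): flips 1 -> legal
(2,0): no bracket -> illegal
(2,1): flips 1 -> legal
(2,5): flips 1 -> legal
(3,5): no bracket -> illegal
(4,1): no bracket -> illegal
(4,2): no bracket -> illegal
(5,0): flips 1 -> legal
(5,1): no bracket -> illegal
B mobility = 7
-- W to move --
(1,2): no bracket -> illegal
(1,4): no bracket -> illegal
(2,0): flips 1 -> legal
(2,1): no bracket -> illegal
(2,5): no bracket -> illegal
(3,5): flips 3 -> legal
(4,1): no bracket -> illegal
(4,2): flips 2 -> legal
(4,3): flips 2 -> legal
(5,3): no bracket -> illegal
(5,5): flips 2 -> legal
W mobility = 5

Answer: B=7 W=5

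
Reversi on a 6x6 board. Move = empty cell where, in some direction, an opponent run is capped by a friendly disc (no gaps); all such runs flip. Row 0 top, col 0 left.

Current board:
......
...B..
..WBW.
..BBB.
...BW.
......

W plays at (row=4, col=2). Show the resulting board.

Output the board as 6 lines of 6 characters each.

Place W at (4,2); scan 8 dirs for brackets.
Dir NW: first cell '.' (not opp) -> no flip
Dir N: opp run (3,2) capped by W -> flip
Dir NE: opp run (3,3) capped by W -> flip
Dir W: first cell '.' (not opp) -> no flip
Dir E: opp run (4,3) capped by W -> flip
Dir SW: first cell '.' (not opp) -> no flip
Dir S: first cell '.' (not opp) -> no flip
Dir SE: first cell '.' (not opp) -> no flip
All flips: (3,2) (3,3) (4,3)

Answer: ......
...B..
..WBW.
..WWB.
..WWW.
......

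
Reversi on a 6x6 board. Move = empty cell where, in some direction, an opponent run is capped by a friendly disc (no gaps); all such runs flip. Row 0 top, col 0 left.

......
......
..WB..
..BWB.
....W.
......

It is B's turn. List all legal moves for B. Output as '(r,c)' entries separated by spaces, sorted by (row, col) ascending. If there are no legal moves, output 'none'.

(1,1): no bracket -> illegal
(1,2): flips 1 -> legal
(1,3): no bracket -> illegal
(2,1): flips 1 -> legal
(2,4): no bracket -> illegal
(3,1): no bracket -> illegal
(3,5): no bracket -> illegal
(4,2): no bracket -> illegal
(4,3): flips 1 -> legal
(4,5): no bracket -> illegal
(5,3): no bracket -> illegal
(5,4): flips 1 -> legal
(5,5): no bracket -> illegal

Answer: (1,2) (2,1) (4,3) (5,4)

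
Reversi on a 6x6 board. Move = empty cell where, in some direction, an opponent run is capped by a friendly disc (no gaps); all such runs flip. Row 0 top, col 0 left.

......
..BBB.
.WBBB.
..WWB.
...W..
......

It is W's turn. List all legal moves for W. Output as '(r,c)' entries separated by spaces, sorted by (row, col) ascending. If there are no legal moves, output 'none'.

(0,1): no bracket -> illegal
(0,2): flips 2 -> legal
(0,3): flips 3 -> legal
(0,4): no bracket -> illegal
(0,5): flips 2 -> legal
(1,1): flips 1 -> legal
(1,5): flips 1 -> legal
(2,5): flips 4 -> legal
(3,1): no bracket -> illegal
(3,5): flips 1 -> legal
(4,4): no bracket -> illegal
(4,5): no bracket -> illegal

Answer: (0,2) (0,3) (0,5) (1,1) (1,5) (2,5) (3,5)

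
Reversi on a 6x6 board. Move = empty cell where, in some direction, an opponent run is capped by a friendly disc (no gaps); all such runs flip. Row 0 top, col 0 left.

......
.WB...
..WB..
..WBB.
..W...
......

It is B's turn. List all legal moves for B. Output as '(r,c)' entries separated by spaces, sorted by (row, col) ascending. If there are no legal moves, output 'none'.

Answer: (0,0) (1,0) (2,1) (3,1) (4,1) (5,1) (5,2)

Derivation:
(0,0): flips 2 -> legal
(0,1): no bracket -> illegal
(0,2): no bracket -> illegal
(1,0): flips 1 -> legal
(1,3): no bracket -> illegal
(2,0): no bracket -> illegal
(2,1): flips 1 -> legal
(3,1): flips 1 -> legal
(4,1): flips 1 -> legal
(4,3): no bracket -> illegal
(5,1): flips 1 -> legal
(5,2): flips 3 -> legal
(5,3): no bracket -> illegal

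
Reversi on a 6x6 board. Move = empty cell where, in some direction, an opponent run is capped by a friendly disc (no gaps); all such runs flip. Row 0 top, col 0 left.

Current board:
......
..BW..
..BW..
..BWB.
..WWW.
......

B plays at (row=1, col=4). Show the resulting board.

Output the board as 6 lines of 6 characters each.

Place B at (1,4); scan 8 dirs for brackets.
Dir NW: first cell '.' (not opp) -> no flip
Dir N: first cell '.' (not opp) -> no flip
Dir NE: first cell '.' (not opp) -> no flip
Dir W: opp run (1,3) capped by B -> flip
Dir E: first cell '.' (not opp) -> no flip
Dir SW: opp run (2,3) capped by B -> flip
Dir S: first cell '.' (not opp) -> no flip
Dir SE: first cell '.' (not opp) -> no flip
All flips: (1,3) (2,3)

Answer: ......
..BBB.
..BB..
..BWB.
..WWW.
......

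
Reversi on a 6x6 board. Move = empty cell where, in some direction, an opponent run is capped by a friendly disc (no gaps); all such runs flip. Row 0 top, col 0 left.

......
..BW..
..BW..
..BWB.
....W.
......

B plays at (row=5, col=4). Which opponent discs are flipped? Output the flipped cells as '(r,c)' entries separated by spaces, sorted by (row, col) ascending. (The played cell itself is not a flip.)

Answer: (4,4)

Derivation:
Dir NW: first cell '.' (not opp) -> no flip
Dir N: opp run (4,4) capped by B -> flip
Dir NE: first cell '.' (not opp) -> no flip
Dir W: first cell '.' (not opp) -> no flip
Dir E: first cell '.' (not opp) -> no flip
Dir SW: edge -> no flip
Dir S: edge -> no flip
Dir SE: edge -> no flip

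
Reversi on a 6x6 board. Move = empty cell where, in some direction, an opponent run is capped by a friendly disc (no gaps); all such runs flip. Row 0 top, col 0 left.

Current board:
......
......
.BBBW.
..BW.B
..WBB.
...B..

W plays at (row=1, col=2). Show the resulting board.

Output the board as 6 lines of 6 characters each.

Answer: ......
..W...
.BWBW.
..WW.B
..WBB.
...B..

Derivation:
Place W at (1,2); scan 8 dirs for brackets.
Dir NW: first cell '.' (not opp) -> no flip
Dir N: first cell '.' (not opp) -> no flip
Dir NE: first cell '.' (not opp) -> no flip
Dir W: first cell '.' (not opp) -> no flip
Dir E: first cell '.' (not opp) -> no flip
Dir SW: opp run (2,1), next='.' -> no flip
Dir S: opp run (2,2) (3,2) capped by W -> flip
Dir SE: opp run (2,3), next='.' -> no flip
All flips: (2,2) (3,2)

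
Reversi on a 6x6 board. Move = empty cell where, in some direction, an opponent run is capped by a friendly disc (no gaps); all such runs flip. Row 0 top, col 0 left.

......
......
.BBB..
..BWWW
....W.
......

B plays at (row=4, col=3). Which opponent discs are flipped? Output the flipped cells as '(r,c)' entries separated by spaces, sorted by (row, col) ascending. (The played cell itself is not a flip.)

Dir NW: first cell 'B' (not opp) -> no flip
Dir N: opp run (3,3) capped by B -> flip
Dir NE: opp run (3,4), next='.' -> no flip
Dir W: first cell '.' (not opp) -> no flip
Dir E: opp run (4,4), next='.' -> no flip
Dir SW: first cell '.' (not opp) -> no flip
Dir S: first cell '.' (not opp) -> no flip
Dir SE: first cell '.' (not opp) -> no flip

Answer: (3,3)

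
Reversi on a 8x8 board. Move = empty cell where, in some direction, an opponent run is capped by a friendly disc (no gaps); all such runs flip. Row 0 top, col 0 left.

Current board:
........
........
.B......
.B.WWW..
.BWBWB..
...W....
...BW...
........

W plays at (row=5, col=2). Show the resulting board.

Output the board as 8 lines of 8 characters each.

Answer: ........
........
.B......
.B.WWW..
.BWWWB..
..WW....
...BW...
........

Derivation:
Place W at (5,2); scan 8 dirs for brackets.
Dir NW: opp run (4,1), next='.' -> no flip
Dir N: first cell 'W' (not opp) -> no flip
Dir NE: opp run (4,3) capped by W -> flip
Dir W: first cell '.' (not opp) -> no flip
Dir E: first cell 'W' (not opp) -> no flip
Dir SW: first cell '.' (not opp) -> no flip
Dir S: first cell '.' (not opp) -> no flip
Dir SE: opp run (6,3), next='.' -> no flip
All flips: (4,3)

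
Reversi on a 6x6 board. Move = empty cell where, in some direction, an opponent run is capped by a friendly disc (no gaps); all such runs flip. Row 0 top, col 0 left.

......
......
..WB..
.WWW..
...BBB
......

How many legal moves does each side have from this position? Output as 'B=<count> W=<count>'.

-- B to move --
(1,1): flips 2 -> legal
(1,2): no bracket -> illegal
(1,3): no bracket -> illegal
(2,0): no bracket -> illegal
(2,1): flips 2 -> legal
(2,4): no bracket -> illegal
(3,0): no bracket -> illegal
(3,4): no bracket -> illegal
(4,0): no bracket -> illegal
(4,1): flips 1 -> legal
(4,2): no bracket -> illegal
B mobility = 3
-- W to move --
(1,2): no bracket -> illegal
(1,3): flips 1 -> legal
(1,4): flips 1 -> legal
(2,4): flips 1 -> legal
(3,4): no bracket -> illegal
(3,5): no bracket -> illegal
(4,2): no bracket -> illegal
(5,2): no bracket -> illegal
(5,3): flips 1 -> legal
(5,4): flips 1 -> legal
(5,5): flips 1 -> legal
W mobility = 6

Answer: B=3 W=6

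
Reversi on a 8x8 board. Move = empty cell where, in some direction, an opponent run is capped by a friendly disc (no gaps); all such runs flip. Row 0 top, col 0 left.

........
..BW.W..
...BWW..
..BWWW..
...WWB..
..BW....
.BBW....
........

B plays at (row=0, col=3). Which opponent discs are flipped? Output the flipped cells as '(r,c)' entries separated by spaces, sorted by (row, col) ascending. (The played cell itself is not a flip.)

Dir NW: edge -> no flip
Dir N: edge -> no flip
Dir NE: edge -> no flip
Dir W: first cell '.' (not opp) -> no flip
Dir E: first cell '.' (not opp) -> no flip
Dir SW: first cell 'B' (not opp) -> no flip
Dir S: opp run (1,3) capped by B -> flip
Dir SE: first cell '.' (not opp) -> no flip

Answer: (1,3)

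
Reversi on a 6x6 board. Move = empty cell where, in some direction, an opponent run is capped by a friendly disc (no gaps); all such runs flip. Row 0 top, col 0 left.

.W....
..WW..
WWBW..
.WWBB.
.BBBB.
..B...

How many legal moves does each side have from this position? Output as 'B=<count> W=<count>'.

-- B to move --
(0,0): no bracket -> illegal
(0,2): flips 1 -> legal
(0,3): flips 2 -> legal
(0,4): flips 1 -> legal
(1,0): flips 2 -> legal
(1,1): flips 2 -> legal
(1,4): flips 2 -> legal
(2,4): flips 1 -> legal
(3,0): flips 2 -> legal
(4,0): flips 1 -> legal
B mobility = 9
-- W to move --
(1,1): no bracket -> illegal
(2,4): no bracket -> illegal
(2,5): no bracket -> illegal
(3,0): no bracket -> illegal
(3,5): flips 2 -> legal
(4,0): no bracket -> illegal
(4,5): flips 1 -> legal
(5,0): flips 1 -> legal
(5,1): flips 1 -> legal
(5,3): flips 3 -> legal
(5,4): flips 1 -> legal
(5,5): no bracket -> illegal
W mobility = 6

Answer: B=9 W=6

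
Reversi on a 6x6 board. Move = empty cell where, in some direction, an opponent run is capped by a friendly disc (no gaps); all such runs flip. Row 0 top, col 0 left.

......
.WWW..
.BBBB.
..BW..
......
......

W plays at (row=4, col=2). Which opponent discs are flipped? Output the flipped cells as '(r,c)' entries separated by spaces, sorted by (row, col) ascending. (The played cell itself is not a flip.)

Answer: (2,2) (3,2)

Derivation:
Dir NW: first cell '.' (not opp) -> no flip
Dir N: opp run (3,2) (2,2) capped by W -> flip
Dir NE: first cell 'W' (not opp) -> no flip
Dir W: first cell '.' (not opp) -> no flip
Dir E: first cell '.' (not opp) -> no flip
Dir SW: first cell '.' (not opp) -> no flip
Dir S: first cell '.' (not opp) -> no flip
Dir SE: first cell '.' (not opp) -> no flip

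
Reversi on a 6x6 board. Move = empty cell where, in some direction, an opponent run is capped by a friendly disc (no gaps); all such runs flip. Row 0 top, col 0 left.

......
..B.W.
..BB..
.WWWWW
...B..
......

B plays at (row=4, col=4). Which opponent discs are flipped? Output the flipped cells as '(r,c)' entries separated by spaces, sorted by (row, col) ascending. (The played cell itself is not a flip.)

Dir NW: opp run (3,3) capped by B -> flip
Dir N: opp run (3,4), next='.' -> no flip
Dir NE: opp run (3,5), next=edge -> no flip
Dir W: first cell 'B' (not opp) -> no flip
Dir E: first cell '.' (not opp) -> no flip
Dir SW: first cell '.' (not opp) -> no flip
Dir S: first cell '.' (not opp) -> no flip
Dir SE: first cell '.' (not opp) -> no flip

Answer: (3,3)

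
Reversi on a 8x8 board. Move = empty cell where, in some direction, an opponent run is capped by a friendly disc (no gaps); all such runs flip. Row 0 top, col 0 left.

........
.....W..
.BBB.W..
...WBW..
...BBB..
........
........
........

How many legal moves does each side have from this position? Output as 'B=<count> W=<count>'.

Answer: B=5 W=5

Derivation:
-- B to move --
(0,4): no bracket -> illegal
(0,5): flips 3 -> legal
(0,6): no bracket -> illegal
(1,4): no bracket -> illegal
(1,6): flips 1 -> legal
(2,4): no bracket -> illegal
(2,6): flips 1 -> legal
(3,2): flips 1 -> legal
(3,6): flips 1 -> legal
(4,2): no bracket -> illegal
(4,6): no bracket -> illegal
B mobility = 5
-- W to move --
(1,0): no bracket -> illegal
(1,1): flips 1 -> legal
(1,2): no bracket -> illegal
(1,3): flips 1 -> legal
(1,4): no bracket -> illegal
(2,0): no bracket -> illegal
(2,4): no bracket -> illegal
(3,0): no bracket -> illegal
(3,1): no bracket -> illegal
(3,2): no bracket -> illegal
(3,6): no bracket -> illegal
(4,2): no bracket -> illegal
(4,6): no bracket -> illegal
(5,2): flips 2 -> legal
(5,3): flips 2 -> legal
(5,4): no bracket -> illegal
(5,5): flips 2 -> legal
(5,6): no bracket -> illegal
W mobility = 5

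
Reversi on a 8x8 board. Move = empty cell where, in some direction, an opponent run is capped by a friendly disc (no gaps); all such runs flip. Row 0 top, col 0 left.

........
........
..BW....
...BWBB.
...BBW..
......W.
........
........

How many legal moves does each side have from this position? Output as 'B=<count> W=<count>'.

Answer: B=6 W=9

Derivation:
-- B to move --
(1,2): no bracket -> illegal
(1,3): flips 1 -> legal
(1,4): no bracket -> illegal
(2,4): flips 2 -> legal
(2,5): flips 1 -> legal
(3,2): no bracket -> illegal
(4,6): flips 1 -> legal
(4,7): no bracket -> illegal
(5,4): flips 1 -> legal
(5,5): flips 1 -> legal
(5,7): no bracket -> illegal
(6,5): no bracket -> illegal
(6,6): no bracket -> illegal
(6,7): no bracket -> illegal
B mobility = 6
-- W to move --
(1,1): no bracket -> illegal
(1,2): no bracket -> illegal
(1,3): no bracket -> illegal
(2,1): flips 1 -> legal
(2,4): no bracket -> illegal
(2,5): flips 1 -> legal
(2,6): no bracket -> illegal
(2,7): flips 1 -> legal
(3,1): no bracket -> illegal
(3,2): flips 1 -> legal
(3,7): flips 2 -> legal
(4,2): flips 2 -> legal
(4,6): no bracket -> illegal
(4,7): no bracket -> illegal
(5,2): flips 1 -> legal
(5,3): flips 2 -> legal
(5,4): flips 1 -> legal
(5,5): no bracket -> illegal
W mobility = 9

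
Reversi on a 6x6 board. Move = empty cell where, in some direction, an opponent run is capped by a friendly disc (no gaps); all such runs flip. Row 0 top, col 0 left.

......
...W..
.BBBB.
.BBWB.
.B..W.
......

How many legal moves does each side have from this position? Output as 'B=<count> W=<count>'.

Answer: B=7 W=6

Derivation:
-- B to move --
(0,2): flips 1 -> legal
(0,3): flips 1 -> legal
(0,4): flips 1 -> legal
(1,2): no bracket -> illegal
(1,4): no bracket -> illegal
(3,5): no bracket -> illegal
(4,2): flips 1 -> legal
(4,3): flips 1 -> legal
(4,5): no bracket -> illegal
(5,3): no bracket -> illegal
(5,4): flips 1 -> legal
(5,5): flips 2 -> legal
B mobility = 7
-- W to move --
(1,0): no bracket -> illegal
(1,1): flips 1 -> legal
(1,2): no bracket -> illegal
(1,4): flips 2 -> legal
(1,5): flips 1 -> legal
(2,0): no bracket -> illegal
(2,5): no bracket -> illegal
(3,0): flips 2 -> legal
(3,5): flips 2 -> legal
(4,0): flips 2 -> legal
(4,2): no bracket -> illegal
(4,3): no bracket -> illegal
(4,5): no bracket -> illegal
(5,0): no bracket -> illegal
(5,1): no bracket -> illegal
(5,2): no bracket -> illegal
W mobility = 6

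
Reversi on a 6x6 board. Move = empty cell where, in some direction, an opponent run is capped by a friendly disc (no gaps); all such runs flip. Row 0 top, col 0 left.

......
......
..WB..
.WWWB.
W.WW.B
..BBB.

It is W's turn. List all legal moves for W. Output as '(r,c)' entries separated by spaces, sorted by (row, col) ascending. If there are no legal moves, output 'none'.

Answer: (1,3) (1,4) (2,4) (2,5) (3,5)

Derivation:
(1,2): no bracket -> illegal
(1,3): flips 1 -> legal
(1,4): flips 1 -> legal
(2,4): flips 1 -> legal
(2,5): flips 1 -> legal
(3,5): flips 1 -> legal
(4,1): no bracket -> illegal
(4,4): no bracket -> illegal
(5,1): no bracket -> illegal
(5,5): no bracket -> illegal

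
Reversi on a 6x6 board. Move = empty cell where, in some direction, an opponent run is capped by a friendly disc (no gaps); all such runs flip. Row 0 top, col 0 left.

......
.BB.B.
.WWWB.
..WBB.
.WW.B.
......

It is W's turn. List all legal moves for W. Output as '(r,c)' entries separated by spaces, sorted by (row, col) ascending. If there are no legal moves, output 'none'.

(0,0): flips 1 -> legal
(0,1): flips 2 -> legal
(0,2): flips 1 -> legal
(0,3): flips 1 -> legal
(0,4): no bracket -> illegal
(0,5): flips 1 -> legal
(1,0): no bracket -> illegal
(1,3): no bracket -> illegal
(1,5): flips 2 -> legal
(2,0): no bracket -> illegal
(2,5): flips 1 -> legal
(3,5): flips 2 -> legal
(4,3): flips 1 -> legal
(4,5): flips 1 -> legal
(5,3): no bracket -> illegal
(5,4): no bracket -> illegal
(5,5): flips 2 -> legal

Answer: (0,0) (0,1) (0,2) (0,3) (0,5) (1,5) (2,5) (3,5) (4,3) (4,5) (5,5)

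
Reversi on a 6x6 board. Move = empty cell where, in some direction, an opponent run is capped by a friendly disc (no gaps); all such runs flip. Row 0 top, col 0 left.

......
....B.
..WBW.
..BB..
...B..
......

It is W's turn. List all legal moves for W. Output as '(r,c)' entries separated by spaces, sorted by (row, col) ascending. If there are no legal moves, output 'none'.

Answer: (0,4) (4,2) (4,4)

Derivation:
(0,3): no bracket -> illegal
(0,4): flips 1 -> legal
(0,5): no bracket -> illegal
(1,2): no bracket -> illegal
(1,3): no bracket -> illegal
(1,5): no bracket -> illegal
(2,1): no bracket -> illegal
(2,5): no bracket -> illegal
(3,1): no bracket -> illegal
(3,4): no bracket -> illegal
(4,1): no bracket -> illegal
(4,2): flips 2 -> legal
(4,4): flips 1 -> legal
(5,2): no bracket -> illegal
(5,3): no bracket -> illegal
(5,4): no bracket -> illegal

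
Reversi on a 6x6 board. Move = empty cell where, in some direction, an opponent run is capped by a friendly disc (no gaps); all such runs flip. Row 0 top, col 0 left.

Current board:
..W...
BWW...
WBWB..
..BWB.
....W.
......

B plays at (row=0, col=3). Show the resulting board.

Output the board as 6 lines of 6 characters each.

Answer: ..WB..
BWB...
WBWB..
..BWB.
....W.
......

Derivation:
Place B at (0,3); scan 8 dirs for brackets.
Dir NW: edge -> no flip
Dir N: edge -> no flip
Dir NE: edge -> no flip
Dir W: opp run (0,2), next='.' -> no flip
Dir E: first cell '.' (not opp) -> no flip
Dir SW: opp run (1,2) capped by B -> flip
Dir S: first cell '.' (not opp) -> no flip
Dir SE: first cell '.' (not opp) -> no flip
All flips: (1,2)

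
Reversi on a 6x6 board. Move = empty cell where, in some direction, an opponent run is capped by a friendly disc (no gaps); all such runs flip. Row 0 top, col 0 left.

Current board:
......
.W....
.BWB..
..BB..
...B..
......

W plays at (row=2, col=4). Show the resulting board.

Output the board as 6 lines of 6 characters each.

Place W at (2,4); scan 8 dirs for brackets.
Dir NW: first cell '.' (not opp) -> no flip
Dir N: first cell '.' (not opp) -> no flip
Dir NE: first cell '.' (not opp) -> no flip
Dir W: opp run (2,3) capped by W -> flip
Dir E: first cell '.' (not opp) -> no flip
Dir SW: opp run (3,3), next='.' -> no flip
Dir S: first cell '.' (not opp) -> no flip
Dir SE: first cell '.' (not opp) -> no flip
All flips: (2,3)

Answer: ......
.W....
.BWWW.
..BB..
...B..
......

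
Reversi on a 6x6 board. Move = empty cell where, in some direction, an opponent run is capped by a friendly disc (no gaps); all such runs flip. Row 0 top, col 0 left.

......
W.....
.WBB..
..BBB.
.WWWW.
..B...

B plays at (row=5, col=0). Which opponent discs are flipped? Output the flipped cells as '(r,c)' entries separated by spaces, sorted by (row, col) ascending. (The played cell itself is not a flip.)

Dir NW: edge -> no flip
Dir N: first cell '.' (not opp) -> no flip
Dir NE: opp run (4,1) capped by B -> flip
Dir W: edge -> no flip
Dir E: first cell '.' (not opp) -> no flip
Dir SW: edge -> no flip
Dir S: edge -> no flip
Dir SE: edge -> no flip

Answer: (4,1)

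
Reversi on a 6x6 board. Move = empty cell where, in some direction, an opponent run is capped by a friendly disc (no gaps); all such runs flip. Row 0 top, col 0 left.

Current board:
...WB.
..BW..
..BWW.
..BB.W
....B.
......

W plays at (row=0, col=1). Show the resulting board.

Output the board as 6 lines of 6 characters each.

Place W at (0,1); scan 8 dirs for brackets.
Dir NW: edge -> no flip
Dir N: edge -> no flip
Dir NE: edge -> no flip
Dir W: first cell '.' (not opp) -> no flip
Dir E: first cell '.' (not opp) -> no flip
Dir SW: first cell '.' (not opp) -> no flip
Dir S: first cell '.' (not opp) -> no flip
Dir SE: opp run (1,2) capped by W -> flip
All flips: (1,2)

Answer: .W.WB.
..WW..
..BWW.
..BB.W
....B.
......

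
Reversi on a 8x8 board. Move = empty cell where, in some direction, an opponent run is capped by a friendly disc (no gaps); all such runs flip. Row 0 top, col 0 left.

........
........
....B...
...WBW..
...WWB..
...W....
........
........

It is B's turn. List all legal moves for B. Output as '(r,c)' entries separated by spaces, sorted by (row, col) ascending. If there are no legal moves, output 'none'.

Answer: (2,5) (3,2) (3,6) (4,2) (4,6) (5,2) (5,4)

Derivation:
(2,2): no bracket -> illegal
(2,3): no bracket -> illegal
(2,5): flips 1 -> legal
(2,6): no bracket -> illegal
(3,2): flips 1 -> legal
(3,6): flips 1 -> legal
(4,2): flips 3 -> legal
(4,6): flips 1 -> legal
(5,2): flips 1 -> legal
(5,4): flips 1 -> legal
(5,5): no bracket -> illegal
(6,2): no bracket -> illegal
(6,3): no bracket -> illegal
(6,4): no bracket -> illegal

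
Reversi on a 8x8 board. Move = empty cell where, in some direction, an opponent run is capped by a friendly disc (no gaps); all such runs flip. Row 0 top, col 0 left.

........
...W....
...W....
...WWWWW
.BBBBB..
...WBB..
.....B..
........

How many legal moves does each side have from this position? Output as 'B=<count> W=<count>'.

-- B to move --
(0,2): no bracket -> illegal
(0,3): flips 3 -> legal
(0,4): no bracket -> illegal
(1,2): flips 2 -> legal
(1,4): no bracket -> illegal
(2,2): flips 1 -> legal
(2,4): flips 2 -> legal
(2,5): flips 2 -> legal
(2,6): flips 1 -> legal
(2,7): flips 1 -> legal
(3,2): no bracket -> illegal
(4,6): no bracket -> illegal
(4,7): no bracket -> illegal
(5,2): flips 1 -> legal
(6,2): flips 1 -> legal
(6,3): flips 1 -> legal
(6,4): flips 1 -> legal
B mobility = 11
-- W to move --
(3,0): no bracket -> illegal
(3,1): flips 1 -> legal
(3,2): no bracket -> illegal
(4,0): no bracket -> illegal
(4,6): no bracket -> illegal
(5,0): no bracket -> illegal
(5,1): flips 1 -> legal
(5,2): flips 1 -> legal
(5,6): flips 3 -> legal
(6,3): flips 2 -> legal
(6,4): flips 2 -> legal
(6,6): flips 2 -> legal
(7,4): no bracket -> illegal
(7,5): flips 3 -> legal
(7,6): no bracket -> illegal
W mobility = 8

Answer: B=11 W=8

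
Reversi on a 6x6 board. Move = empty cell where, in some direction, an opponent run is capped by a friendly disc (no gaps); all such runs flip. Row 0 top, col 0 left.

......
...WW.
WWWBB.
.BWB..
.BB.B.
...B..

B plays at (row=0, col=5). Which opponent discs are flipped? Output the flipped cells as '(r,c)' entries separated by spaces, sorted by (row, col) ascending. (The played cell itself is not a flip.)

Dir NW: edge -> no flip
Dir N: edge -> no flip
Dir NE: edge -> no flip
Dir W: first cell '.' (not opp) -> no flip
Dir E: edge -> no flip
Dir SW: opp run (1,4) capped by B -> flip
Dir S: first cell '.' (not opp) -> no flip
Dir SE: edge -> no flip

Answer: (1,4)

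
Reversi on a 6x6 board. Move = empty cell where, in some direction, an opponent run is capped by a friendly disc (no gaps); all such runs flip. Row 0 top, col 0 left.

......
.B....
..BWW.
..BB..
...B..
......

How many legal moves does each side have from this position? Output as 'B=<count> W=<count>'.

-- B to move --
(1,2): no bracket -> illegal
(1,3): flips 1 -> legal
(1,4): flips 1 -> legal
(1,5): flips 1 -> legal
(2,5): flips 2 -> legal
(3,4): no bracket -> illegal
(3,5): no bracket -> illegal
B mobility = 4
-- W to move --
(0,0): no bracket -> illegal
(0,1): no bracket -> illegal
(0,2): no bracket -> illegal
(1,0): no bracket -> illegal
(1,2): no bracket -> illegal
(1,3): no bracket -> illegal
(2,0): no bracket -> illegal
(2,1): flips 1 -> legal
(3,1): no bracket -> illegal
(3,4): no bracket -> illegal
(4,1): flips 1 -> legal
(4,2): flips 1 -> legal
(4,4): no bracket -> illegal
(5,2): no bracket -> illegal
(5,3): flips 2 -> legal
(5,4): no bracket -> illegal
W mobility = 4

Answer: B=4 W=4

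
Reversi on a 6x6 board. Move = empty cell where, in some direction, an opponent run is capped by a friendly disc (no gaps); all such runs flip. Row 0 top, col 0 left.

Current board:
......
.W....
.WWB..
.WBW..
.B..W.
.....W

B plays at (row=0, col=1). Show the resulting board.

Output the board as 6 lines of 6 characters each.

Place B at (0,1); scan 8 dirs for brackets.
Dir NW: edge -> no flip
Dir N: edge -> no flip
Dir NE: edge -> no flip
Dir W: first cell '.' (not opp) -> no flip
Dir E: first cell '.' (not opp) -> no flip
Dir SW: first cell '.' (not opp) -> no flip
Dir S: opp run (1,1) (2,1) (3,1) capped by B -> flip
Dir SE: first cell '.' (not opp) -> no flip
All flips: (1,1) (2,1) (3,1)

Answer: .B....
.B....
.BWB..
.BBW..
.B..W.
.....W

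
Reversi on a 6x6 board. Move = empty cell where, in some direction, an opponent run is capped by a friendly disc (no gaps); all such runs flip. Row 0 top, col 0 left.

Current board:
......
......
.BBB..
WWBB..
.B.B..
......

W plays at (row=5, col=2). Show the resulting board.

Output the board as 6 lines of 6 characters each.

Place W at (5,2); scan 8 dirs for brackets.
Dir NW: opp run (4,1) capped by W -> flip
Dir N: first cell '.' (not opp) -> no flip
Dir NE: opp run (4,3), next='.' -> no flip
Dir W: first cell '.' (not opp) -> no flip
Dir E: first cell '.' (not opp) -> no flip
Dir SW: edge -> no flip
Dir S: edge -> no flip
Dir SE: edge -> no flip
All flips: (4,1)

Answer: ......
......
.BBB..
WWBB..
.W.B..
..W...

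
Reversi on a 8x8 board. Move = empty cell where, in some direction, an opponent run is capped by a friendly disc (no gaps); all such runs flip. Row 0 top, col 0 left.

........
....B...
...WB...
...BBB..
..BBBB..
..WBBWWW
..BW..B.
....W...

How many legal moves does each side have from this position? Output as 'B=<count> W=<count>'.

-- B to move --
(1,2): flips 1 -> legal
(1,3): flips 1 -> legal
(2,2): flips 1 -> legal
(3,2): flips 1 -> legal
(4,1): no bracket -> illegal
(4,6): flips 1 -> legal
(4,7): no bracket -> illegal
(5,1): flips 1 -> legal
(6,1): flips 1 -> legal
(6,4): flips 1 -> legal
(6,5): flips 1 -> legal
(6,7): flips 1 -> legal
(7,2): flips 1 -> legal
(7,3): flips 1 -> legal
(7,5): no bracket -> illegal
B mobility = 12
-- W to move --
(0,3): no bracket -> illegal
(0,4): no bracket -> illegal
(0,5): flips 1 -> legal
(1,3): no bracket -> illegal
(1,5): no bracket -> illegal
(2,2): flips 2 -> legal
(2,5): flips 5 -> legal
(2,6): no bracket -> illegal
(3,1): no bracket -> illegal
(3,2): flips 1 -> legal
(3,6): flips 2 -> legal
(4,1): no bracket -> illegal
(4,6): no bracket -> illegal
(5,1): no bracket -> illegal
(6,1): flips 1 -> legal
(6,4): no bracket -> illegal
(6,5): no bracket -> illegal
(6,7): no bracket -> illegal
(7,1): no bracket -> illegal
(7,2): flips 1 -> legal
(7,3): no bracket -> illegal
(7,5): flips 1 -> legal
(7,6): flips 1 -> legal
(7,7): flips 1 -> legal
W mobility = 10

Answer: B=12 W=10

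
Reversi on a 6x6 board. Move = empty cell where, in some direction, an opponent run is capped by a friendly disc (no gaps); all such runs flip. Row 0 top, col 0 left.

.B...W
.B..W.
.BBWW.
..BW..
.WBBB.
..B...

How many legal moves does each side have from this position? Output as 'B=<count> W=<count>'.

Answer: B=7 W=7

Derivation:
-- B to move --
(0,3): no bracket -> illegal
(0,4): no bracket -> illegal
(1,2): no bracket -> illegal
(1,3): flips 2 -> legal
(1,5): flips 2 -> legal
(2,5): flips 2 -> legal
(3,0): flips 1 -> legal
(3,1): no bracket -> illegal
(3,4): flips 1 -> legal
(3,5): no bracket -> illegal
(4,0): flips 1 -> legal
(5,0): flips 1 -> legal
(5,1): no bracket -> illegal
B mobility = 7
-- W to move --
(0,0): flips 2 -> legal
(0,2): no bracket -> illegal
(1,0): no bracket -> illegal
(1,2): no bracket -> illegal
(1,3): no bracket -> illegal
(2,0): flips 2 -> legal
(3,0): no bracket -> illegal
(3,1): flips 1 -> legal
(3,4): no bracket -> illegal
(3,5): no bracket -> illegal
(4,5): flips 3 -> legal
(5,1): flips 1 -> legal
(5,3): flips 1 -> legal
(5,4): no bracket -> illegal
(5,5): flips 1 -> legal
W mobility = 7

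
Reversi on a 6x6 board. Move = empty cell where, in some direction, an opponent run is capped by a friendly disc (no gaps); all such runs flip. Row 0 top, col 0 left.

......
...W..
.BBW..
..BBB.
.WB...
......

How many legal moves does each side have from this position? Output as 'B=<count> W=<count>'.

-- B to move --
(0,2): no bracket -> illegal
(0,3): flips 2 -> legal
(0,4): flips 1 -> legal
(1,2): flips 1 -> legal
(1,4): flips 1 -> legal
(2,4): flips 1 -> legal
(3,0): no bracket -> illegal
(3,1): no bracket -> illegal
(4,0): flips 1 -> legal
(5,0): flips 1 -> legal
(5,1): no bracket -> illegal
(5,2): no bracket -> illegal
B mobility = 7
-- W to move --
(1,0): no bracket -> illegal
(1,1): no bracket -> illegal
(1,2): no bracket -> illegal
(2,0): flips 2 -> legal
(2,4): no bracket -> illegal
(2,5): no bracket -> illegal
(3,0): no bracket -> illegal
(3,1): flips 1 -> legal
(3,5): no bracket -> illegal
(4,3): flips 2 -> legal
(4,4): no bracket -> illegal
(4,5): flips 1 -> legal
(5,1): no bracket -> illegal
(5,2): no bracket -> illegal
(5,3): no bracket -> illegal
W mobility = 4

Answer: B=7 W=4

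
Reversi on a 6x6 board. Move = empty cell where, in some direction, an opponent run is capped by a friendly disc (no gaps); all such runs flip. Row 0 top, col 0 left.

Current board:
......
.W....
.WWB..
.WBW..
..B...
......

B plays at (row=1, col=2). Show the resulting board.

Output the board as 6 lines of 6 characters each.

Answer: ......
.WB...
.WBB..
.WBW..
..B...
......

Derivation:
Place B at (1,2); scan 8 dirs for brackets.
Dir NW: first cell '.' (not opp) -> no flip
Dir N: first cell '.' (not opp) -> no flip
Dir NE: first cell '.' (not opp) -> no flip
Dir W: opp run (1,1), next='.' -> no flip
Dir E: first cell '.' (not opp) -> no flip
Dir SW: opp run (2,1), next='.' -> no flip
Dir S: opp run (2,2) capped by B -> flip
Dir SE: first cell 'B' (not opp) -> no flip
All flips: (2,2)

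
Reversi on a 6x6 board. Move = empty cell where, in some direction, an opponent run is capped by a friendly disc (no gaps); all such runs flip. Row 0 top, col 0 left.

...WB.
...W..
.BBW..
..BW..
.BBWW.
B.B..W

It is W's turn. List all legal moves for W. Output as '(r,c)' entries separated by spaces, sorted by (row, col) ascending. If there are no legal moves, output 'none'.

(0,5): flips 1 -> legal
(1,0): flips 2 -> legal
(1,1): flips 1 -> legal
(1,2): no bracket -> illegal
(1,4): no bracket -> illegal
(1,5): no bracket -> illegal
(2,0): flips 2 -> legal
(3,0): no bracket -> illegal
(3,1): flips 2 -> legal
(4,0): flips 2 -> legal
(5,1): flips 1 -> legal
(5,3): no bracket -> illegal

Answer: (0,5) (1,0) (1,1) (2,0) (3,1) (4,0) (5,1)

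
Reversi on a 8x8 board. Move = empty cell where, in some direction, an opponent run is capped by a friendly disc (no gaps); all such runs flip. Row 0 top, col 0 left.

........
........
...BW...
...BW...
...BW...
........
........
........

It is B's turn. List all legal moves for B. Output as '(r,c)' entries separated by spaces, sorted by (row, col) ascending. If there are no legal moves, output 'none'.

Answer: (1,5) (2,5) (3,5) (4,5) (5,5)

Derivation:
(1,3): no bracket -> illegal
(1,4): no bracket -> illegal
(1,5): flips 1 -> legal
(2,5): flips 2 -> legal
(3,5): flips 1 -> legal
(4,5): flips 2 -> legal
(5,3): no bracket -> illegal
(5,4): no bracket -> illegal
(5,5): flips 1 -> legal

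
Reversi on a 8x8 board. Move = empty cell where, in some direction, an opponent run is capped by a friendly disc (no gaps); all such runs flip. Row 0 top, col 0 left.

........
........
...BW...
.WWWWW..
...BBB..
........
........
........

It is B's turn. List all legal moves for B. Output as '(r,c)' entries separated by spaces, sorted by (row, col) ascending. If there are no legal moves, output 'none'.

(1,3): no bracket -> illegal
(1,4): flips 2 -> legal
(1,5): no bracket -> illegal
(2,0): no bracket -> illegal
(2,1): flips 1 -> legal
(2,2): flips 1 -> legal
(2,5): flips 3 -> legal
(2,6): flips 1 -> legal
(3,0): no bracket -> illegal
(3,6): no bracket -> illegal
(4,0): no bracket -> illegal
(4,1): flips 1 -> legal
(4,2): no bracket -> illegal
(4,6): no bracket -> illegal

Answer: (1,4) (2,1) (2,2) (2,5) (2,6) (4,1)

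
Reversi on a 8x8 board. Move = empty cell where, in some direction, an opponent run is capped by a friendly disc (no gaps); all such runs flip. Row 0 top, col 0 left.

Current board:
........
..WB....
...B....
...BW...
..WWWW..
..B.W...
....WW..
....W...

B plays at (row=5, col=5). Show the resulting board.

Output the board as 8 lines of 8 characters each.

Answer: ........
..WB....
...B....
...BW...
..WWBW..
..B.WB..
....WW..
....W...

Derivation:
Place B at (5,5); scan 8 dirs for brackets.
Dir NW: opp run (4,4) capped by B -> flip
Dir N: opp run (4,5), next='.' -> no flip
Dir NE: first cell '.' (not opp) -> no flip
Dir W: opp run (5,4), next='.' -> no flip
Dir E: first cell '.' (not opp) -> no flip
Dir SW: opp run (6,4), next='.' -> no flip
Dir S: opp run (6,5), next='.' -> no flip
Dir SE: first cell '.' (not opp) -> no flip
All flips: (4,4)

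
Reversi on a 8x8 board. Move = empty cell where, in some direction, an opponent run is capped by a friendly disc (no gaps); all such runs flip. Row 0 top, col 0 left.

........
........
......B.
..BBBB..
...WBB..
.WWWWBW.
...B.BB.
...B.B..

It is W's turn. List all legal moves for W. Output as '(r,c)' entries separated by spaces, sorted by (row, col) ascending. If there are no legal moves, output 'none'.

Answer: (1,7) (2,1) (2,3) (2,4) (2,5) (3,6) (4,6) (7,2) (7,4) (7,6)

Derivation:
(1,5): no bracket -> illegal
(1,6): no bracket -> illegal
(1,7): flips 3 -> legal
(2,1): flips 1 -> legal
(2,2): no bracket -> illegal
(2,3): flips 3 -> legal
(2,4): flips 2 -> legal
(2,5): flips 1 -> legal
(2,7): no bracket -> illegal
(3,1): no bracket -> illegal
(3,6): flips 1 -> legal
(3,7): no bracket -> illegal
(4,1): no bracket -> illegal
(4,2): no bracket -> illegal
(4,6): flips 2 -> legal
(5,7): no bracket -> illegal
(6,2): no bracket -> illegal
(6,4): no bracket -> illegal
(6,7): no bracket -> illegal
(7,2): flips 1 -> legal
(7,4): flips 2 -> legal
(7,6): flips 2 -> legal
(7,7): no bracket -> illegal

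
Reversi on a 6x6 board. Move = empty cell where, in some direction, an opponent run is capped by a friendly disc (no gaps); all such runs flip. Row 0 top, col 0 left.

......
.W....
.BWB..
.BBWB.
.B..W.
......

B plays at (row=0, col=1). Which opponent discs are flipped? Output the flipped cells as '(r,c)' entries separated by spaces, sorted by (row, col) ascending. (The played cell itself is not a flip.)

Dir NW: edge -> no flip
Dir N: edge -> no flip
Dir NE: edge -> no flip
Dir W: first cell '.' (not opp) -> no flip
Dir E: first cell '.' (not opp) -> no flip
Dir SW: first cell '.' (not opp) -> no flip
Dir S: opp run (1,1) capped by B -> flip
Dir SE: first cell '.' (not opp) -> no flip

Answer: (1,1)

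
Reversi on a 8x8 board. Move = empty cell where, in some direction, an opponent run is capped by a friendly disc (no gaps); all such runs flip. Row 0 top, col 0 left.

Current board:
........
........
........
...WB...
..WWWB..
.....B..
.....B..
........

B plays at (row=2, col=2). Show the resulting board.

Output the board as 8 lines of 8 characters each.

Answer: ........
........
..B.....
...BB...
..WWBB..
.....B..
.....B..
........

Derivation:
Place B at (2,2); scan 8 dirs for brackets.
Dir NW: first cell '.' (not opp) -> no flip
Dir N: first cell '.' (not opp) -> no flip
Dir NE: first cell '.' (not opp) -> no flip
Dir W: first cell '.' (not opp) -> no flip
Dir E: first cell '.' (not opp) -> no flip
Dir SW: first cell '.' (not opp) -> no flip
Dir S: first cell '.' (not opp) -> no flip
Dir SE: opp run (3,3) (4,4) capped by B -> flip
All flips: (3,3) (4,4)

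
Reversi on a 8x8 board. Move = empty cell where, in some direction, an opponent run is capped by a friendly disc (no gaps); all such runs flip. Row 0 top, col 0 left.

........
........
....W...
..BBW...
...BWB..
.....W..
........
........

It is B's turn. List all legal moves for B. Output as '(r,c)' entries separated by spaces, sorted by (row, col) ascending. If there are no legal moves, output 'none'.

(1,3): no bracket -> illegal
(1,4): no bracket -> illegal
(1,5): flips 1 -> legal
(2,3): flips 1 -> legal
(2,5): flips 1 -> legal
(3,5): flips 1 -> legal
(4,6): no bracket -> illegal
(5,3): no bracket -> illegal
(5,4): no bracket -> illegal
(5,6): no bracket -> illegal
(6,4): no bracket -> illegal
(6,5): flips 1 -> legal
(6,6): flips 2 -> legal

Answer: (1,5) (2,3) (2,5) (3,5) (6,5) (6,6)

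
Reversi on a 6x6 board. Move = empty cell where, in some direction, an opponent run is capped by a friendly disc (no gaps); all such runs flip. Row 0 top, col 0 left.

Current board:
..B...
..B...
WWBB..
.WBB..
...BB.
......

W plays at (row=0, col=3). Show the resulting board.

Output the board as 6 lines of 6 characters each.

Answer: ..BW..
..W...
WWBB..
.WBB..
...BB.
......

Derivation:
Place W at (0,3); scan 8 dirs for brackets.
Dir NW: edge -> no flip
Dir N: edge -> no flip
Dir NE: edge -> no flip
Dir W: opp run (0,2), next='.' -> no flip
Dir E: first cell '.' (not opp) -> no flip
Dir SW: opp run (1,2) capped by W -> flip
Dir S: first cell '.' (not opp) -> no flip
Dir SE: first cell '.' (not opp) -> no flip
All flips: (1,2)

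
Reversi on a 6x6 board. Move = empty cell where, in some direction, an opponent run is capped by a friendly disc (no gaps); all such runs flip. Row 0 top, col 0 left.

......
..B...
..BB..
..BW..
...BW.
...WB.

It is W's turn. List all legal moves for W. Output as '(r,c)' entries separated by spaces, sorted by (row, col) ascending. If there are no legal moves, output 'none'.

(0,1): no bracket -> illegal
(0,2): no bracket -> illegal
(0,3): no bracket -> illegal
(1,1): flips 1 -> legal
(1,3): flips 1 -> legal
(1,4): no bracket -> illegal
(2,1): no bracket -> illegal
(2,4): no bracket -> illegal
(3,1): flips 1 -> legal
(3,4): no bracket -> illegal
(4,1): no bracket -> illegal
(4,2): flips 1 -> legal
(4,5): no bracket -> illegal
(5,2): no bracket -> illegal
(5,5): flips 1 -> legal

Answer: (1,1) (1,3) (3,1) (4,2) (5,5)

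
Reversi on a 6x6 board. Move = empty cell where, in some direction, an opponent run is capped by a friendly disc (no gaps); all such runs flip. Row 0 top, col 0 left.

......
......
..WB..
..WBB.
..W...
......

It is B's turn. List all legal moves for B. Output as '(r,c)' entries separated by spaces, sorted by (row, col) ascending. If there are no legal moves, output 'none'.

Answer: (1,1) (2,1) (3,1) (4,1) (5,1)

Derivation:
(1,1): flips 1 -> legal
(1,2): no bracket -> illegal
(1,3): no bracket -> illegal
(2,1): flips 1 -> legal
(3,1): flips 1 -> legal
(4,1): flips 1 -> legal
(4,3): no bracket -> illegal
(5,1): flips 1 -> legal
(5,2): no bracket -> illegal
(5,3): no bracket -> illegal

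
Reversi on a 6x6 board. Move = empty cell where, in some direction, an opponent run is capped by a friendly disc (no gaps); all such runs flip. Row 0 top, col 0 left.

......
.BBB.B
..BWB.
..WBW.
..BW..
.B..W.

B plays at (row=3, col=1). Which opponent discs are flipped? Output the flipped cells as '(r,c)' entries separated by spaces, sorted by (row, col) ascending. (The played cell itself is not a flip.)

Answer: (3,2)

Derivation:
Dir NW: first cell '.' (not opp) -> no flip
Dir N: first cell '.' (not opp) -> no flip
Dir NE: first cell 'B' (not opp) -> no flip
Dir W: first cell '.' (not opp) -> no flip
Dir E: opp run (3,2) capped by B -> flip
Dir SW: first cell '.' (not opp) -> no flip
Dir S: first cell '.' (not opp) -> no flip
Dir SE: first cell 'B' (not opp) -> no flip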